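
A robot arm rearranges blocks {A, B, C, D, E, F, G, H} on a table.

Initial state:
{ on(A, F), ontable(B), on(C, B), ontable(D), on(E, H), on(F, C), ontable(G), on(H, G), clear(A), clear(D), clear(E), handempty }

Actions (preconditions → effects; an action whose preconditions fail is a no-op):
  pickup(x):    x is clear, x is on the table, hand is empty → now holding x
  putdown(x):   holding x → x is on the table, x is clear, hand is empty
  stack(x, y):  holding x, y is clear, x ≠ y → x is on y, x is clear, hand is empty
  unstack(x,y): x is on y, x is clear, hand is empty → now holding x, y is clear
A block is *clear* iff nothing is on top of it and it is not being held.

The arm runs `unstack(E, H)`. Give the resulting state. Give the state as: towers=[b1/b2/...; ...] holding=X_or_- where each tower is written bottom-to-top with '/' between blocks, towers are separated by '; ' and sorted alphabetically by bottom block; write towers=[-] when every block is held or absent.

towers=[B/C/F/A; D; G/H] holding=E

before: towers=[B/C/F/A; D; G/H/E] holding=-
pre[unstack(E, H)]: on(E,H) yes, clear(E) yes, handempty yes
all met → apply unstack(E, H)
after:  towers=[B/C/F/A; D; G/H] holding=E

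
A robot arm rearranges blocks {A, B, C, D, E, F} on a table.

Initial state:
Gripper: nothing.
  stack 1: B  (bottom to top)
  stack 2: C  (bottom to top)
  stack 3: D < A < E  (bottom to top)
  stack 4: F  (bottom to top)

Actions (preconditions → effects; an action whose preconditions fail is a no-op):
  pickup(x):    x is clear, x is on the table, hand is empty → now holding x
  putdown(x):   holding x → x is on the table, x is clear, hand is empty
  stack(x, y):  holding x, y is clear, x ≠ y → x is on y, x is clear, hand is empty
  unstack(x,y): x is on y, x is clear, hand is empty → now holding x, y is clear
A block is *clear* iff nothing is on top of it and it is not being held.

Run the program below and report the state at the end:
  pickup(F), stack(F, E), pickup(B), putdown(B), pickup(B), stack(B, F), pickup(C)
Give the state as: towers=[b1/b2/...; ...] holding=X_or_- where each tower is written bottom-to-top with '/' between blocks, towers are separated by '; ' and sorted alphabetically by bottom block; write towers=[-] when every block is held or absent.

towers=[D/A/E/F/B] holding=C

step 1 (pickup(F)): towers=[B; C; D/A/E] holding=F
step 2 (stack(F, E)): towers=[B; C; D/A/E/F] holding=-
step 3 (pickup(B)): towers=[C; D/A/E/F] holding=B
step 4 (putdown(B)): towers=[B; C; D/A/E/F] holding=-
step 5 (pickup(B)): towers=[C; D/A/E/F] holding=B
step 6 (stack(B, F)): towers=[C; D/A/E/F/B] holding=-
step 7 (pickup(C)): towers=[D/A/E/F/B] holding=C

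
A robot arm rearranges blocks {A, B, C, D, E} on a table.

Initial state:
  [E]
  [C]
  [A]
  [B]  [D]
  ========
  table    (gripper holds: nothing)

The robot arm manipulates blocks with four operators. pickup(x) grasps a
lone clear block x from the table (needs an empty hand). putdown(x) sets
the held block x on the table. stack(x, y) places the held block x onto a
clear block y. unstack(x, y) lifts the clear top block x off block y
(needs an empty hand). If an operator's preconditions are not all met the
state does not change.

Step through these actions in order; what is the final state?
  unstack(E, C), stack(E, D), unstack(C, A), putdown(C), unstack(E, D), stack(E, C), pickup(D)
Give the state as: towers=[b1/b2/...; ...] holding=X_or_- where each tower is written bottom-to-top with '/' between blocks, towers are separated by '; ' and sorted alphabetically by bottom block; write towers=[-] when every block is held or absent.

towers=[B/A; C/E] holding=D

step 1 (unstack(E, C)): towers=[B/A/C; D] holding=E
step 2 (stack(E, D)): towers=[B/A/C; D/E] holding=-
step 3 (unstack(C, A)): towers=[B/A; D/E] holding=C
step 4 (putdown(C)): towers=[B/A; C; D/E] holding=-
step 5 (unstack(E, D)): towers=[B/A; C; D] holding=E
step 6 (stack(E, C)): towers=[B/A; C/E; D] holding=-
step 7 (pickup(D)): towers=[B/A; C/E] holding=D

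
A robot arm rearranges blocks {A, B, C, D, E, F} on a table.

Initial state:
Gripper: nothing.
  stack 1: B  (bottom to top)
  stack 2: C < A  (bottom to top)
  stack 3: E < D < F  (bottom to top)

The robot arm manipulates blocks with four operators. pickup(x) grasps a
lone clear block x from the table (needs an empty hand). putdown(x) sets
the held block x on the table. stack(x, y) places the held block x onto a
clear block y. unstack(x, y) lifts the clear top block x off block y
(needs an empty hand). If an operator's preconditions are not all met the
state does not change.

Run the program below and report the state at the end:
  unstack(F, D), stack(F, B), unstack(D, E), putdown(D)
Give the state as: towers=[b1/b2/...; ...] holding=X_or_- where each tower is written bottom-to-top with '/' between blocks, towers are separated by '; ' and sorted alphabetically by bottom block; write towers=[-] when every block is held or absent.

towers=[B/F; C/A; D; E] holding=-

step 1 (unstack(F, D)): towers=[B; C/A; E/D] holding=F
step 2 (stack(F, B)): towers=[B/F; C/A; E/D] holding=-
step 3 (unstack(D, E)): towers=[B/F; C/A; E] holding=D
step 4 (putdown(D)): towers=[B/F; C/A; D; E] holding=-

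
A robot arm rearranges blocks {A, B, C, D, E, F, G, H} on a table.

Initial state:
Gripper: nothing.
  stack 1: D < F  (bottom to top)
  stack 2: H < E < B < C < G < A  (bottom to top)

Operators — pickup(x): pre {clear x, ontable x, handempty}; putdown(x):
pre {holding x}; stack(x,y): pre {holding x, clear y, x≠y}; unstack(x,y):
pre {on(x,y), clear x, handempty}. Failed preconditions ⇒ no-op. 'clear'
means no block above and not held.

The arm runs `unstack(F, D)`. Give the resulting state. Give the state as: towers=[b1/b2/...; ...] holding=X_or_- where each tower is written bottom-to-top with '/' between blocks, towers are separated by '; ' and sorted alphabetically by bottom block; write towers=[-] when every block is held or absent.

towers=[D; H/E/B/C/G/A] holding=F

before: towers=[D/F; H/E/B/C/G/A] holding=-
pre[unstack(F, D)]: on(F,D) ok, clear(F) ok, handempty ok
all met → apply unstack(F, D)
after:  towers=[D; H/E/B/C/G/A] holding=F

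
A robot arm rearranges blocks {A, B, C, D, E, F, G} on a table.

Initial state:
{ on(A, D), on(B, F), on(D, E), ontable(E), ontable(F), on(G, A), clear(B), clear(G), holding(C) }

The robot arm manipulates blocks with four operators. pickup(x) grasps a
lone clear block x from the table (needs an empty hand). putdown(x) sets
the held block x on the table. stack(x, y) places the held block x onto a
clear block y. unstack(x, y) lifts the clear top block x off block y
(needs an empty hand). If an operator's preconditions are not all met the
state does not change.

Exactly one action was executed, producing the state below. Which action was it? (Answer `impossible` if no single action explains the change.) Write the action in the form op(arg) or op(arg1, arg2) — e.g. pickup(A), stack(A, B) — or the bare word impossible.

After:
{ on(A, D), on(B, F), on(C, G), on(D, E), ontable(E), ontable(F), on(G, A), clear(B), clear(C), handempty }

stack(C, G)

target: towers=[E/D/A/G/C; F/B] holding=-
        putdown(C) → towers=[C; E/D/A/G; F/B] holding=-
       stack(C, B) → towers=[E/D/A/G; F/B/C] holding=-
       stack(C, G) → towers=[E/D/A/G/C; F/B] holding=-  ← match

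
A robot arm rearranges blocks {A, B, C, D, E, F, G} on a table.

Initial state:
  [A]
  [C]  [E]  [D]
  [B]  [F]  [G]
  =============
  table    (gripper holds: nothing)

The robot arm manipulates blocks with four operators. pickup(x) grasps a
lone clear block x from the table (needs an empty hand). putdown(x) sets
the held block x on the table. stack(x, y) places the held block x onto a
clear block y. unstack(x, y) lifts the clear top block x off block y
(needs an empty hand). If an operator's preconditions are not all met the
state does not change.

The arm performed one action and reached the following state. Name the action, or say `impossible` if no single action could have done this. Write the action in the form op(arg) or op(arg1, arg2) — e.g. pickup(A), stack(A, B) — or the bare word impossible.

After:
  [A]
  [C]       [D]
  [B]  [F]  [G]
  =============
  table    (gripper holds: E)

target: towers=[B/C/A; F; G/D] holding=E
     unstack(D, G) → towers=[B/C/A; F/E; G] holding=D
     unstack(A, C) → towers=[B/C; F/E; G/D] holding=A
     unstack(E, F) → towers=[B/C/A; F; G/D] holding=E  ← match

unstack(E, F)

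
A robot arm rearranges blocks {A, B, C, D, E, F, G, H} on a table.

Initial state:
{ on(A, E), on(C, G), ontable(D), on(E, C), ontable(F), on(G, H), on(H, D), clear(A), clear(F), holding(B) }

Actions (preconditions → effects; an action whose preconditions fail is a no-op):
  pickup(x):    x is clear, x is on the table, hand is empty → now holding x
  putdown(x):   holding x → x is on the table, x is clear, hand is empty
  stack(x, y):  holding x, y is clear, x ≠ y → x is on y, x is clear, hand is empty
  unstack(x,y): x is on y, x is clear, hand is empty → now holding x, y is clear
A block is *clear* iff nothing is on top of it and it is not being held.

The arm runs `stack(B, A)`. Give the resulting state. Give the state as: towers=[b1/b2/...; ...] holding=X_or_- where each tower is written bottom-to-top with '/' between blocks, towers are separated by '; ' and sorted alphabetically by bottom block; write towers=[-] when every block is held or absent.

before: towers=[D/H/G/C/E/A; F] holding=B
pre[stack(B, A)]: holding(B) yes, clear(A) yes, B≠A yes
all met → apply stack(B, A)
after:  towers=[D/H/G/C/E/A/B; F] holding=-

towers=[D/H/G/C/E/A/B; F] holding=-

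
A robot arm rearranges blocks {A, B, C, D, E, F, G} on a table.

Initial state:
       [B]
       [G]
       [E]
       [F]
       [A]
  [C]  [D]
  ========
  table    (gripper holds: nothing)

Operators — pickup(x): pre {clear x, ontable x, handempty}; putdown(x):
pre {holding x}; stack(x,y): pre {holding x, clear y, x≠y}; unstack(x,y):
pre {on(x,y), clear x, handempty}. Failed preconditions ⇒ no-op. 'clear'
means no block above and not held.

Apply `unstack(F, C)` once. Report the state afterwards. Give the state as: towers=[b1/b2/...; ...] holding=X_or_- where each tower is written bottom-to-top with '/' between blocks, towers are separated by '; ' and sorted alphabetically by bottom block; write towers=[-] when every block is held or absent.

towers=[C; D/A/F/E/G/B] holding=-

before: towers=[C; D/A/F/E/G/B] holding=-
pre[unstack(F, C)]: on(F,C) no, clear(F) no, handempty yes
on(F,C), clear(F) unmet → unstack(F, C) is a no-op
after:  towers=[C; D/A/F/E/G/B] holding=-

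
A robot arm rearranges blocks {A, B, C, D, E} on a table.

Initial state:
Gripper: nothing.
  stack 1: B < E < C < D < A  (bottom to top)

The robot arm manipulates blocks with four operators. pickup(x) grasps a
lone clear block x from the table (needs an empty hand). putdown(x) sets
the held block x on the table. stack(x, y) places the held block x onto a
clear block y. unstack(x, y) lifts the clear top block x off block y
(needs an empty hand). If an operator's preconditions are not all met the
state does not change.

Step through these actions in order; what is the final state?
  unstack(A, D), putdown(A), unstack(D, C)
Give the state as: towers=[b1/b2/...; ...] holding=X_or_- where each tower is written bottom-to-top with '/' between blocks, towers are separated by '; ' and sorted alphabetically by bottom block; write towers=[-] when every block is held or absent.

step 1 (unstack(A, D)): towers=[B/E/C/D] holding=A
step 2 (putdown(A)): towers=[A; B/E/C/D] holding=-
step 3 (unstack(D, C)): towers=[A; B/E/C] holding=D

towers=[A; B/E/C] holding=D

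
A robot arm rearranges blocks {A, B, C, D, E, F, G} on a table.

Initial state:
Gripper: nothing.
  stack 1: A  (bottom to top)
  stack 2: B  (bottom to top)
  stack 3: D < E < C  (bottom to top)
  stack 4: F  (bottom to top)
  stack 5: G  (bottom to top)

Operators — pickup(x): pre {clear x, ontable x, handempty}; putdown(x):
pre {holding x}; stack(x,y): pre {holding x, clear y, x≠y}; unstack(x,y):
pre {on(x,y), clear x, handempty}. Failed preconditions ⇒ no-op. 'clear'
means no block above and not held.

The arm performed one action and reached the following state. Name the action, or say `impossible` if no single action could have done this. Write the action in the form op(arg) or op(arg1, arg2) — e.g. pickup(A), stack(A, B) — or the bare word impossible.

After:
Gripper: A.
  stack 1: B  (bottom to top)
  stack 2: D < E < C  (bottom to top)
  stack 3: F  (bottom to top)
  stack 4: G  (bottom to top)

target: towers=[B; D/E/C; F; G] holding=A
         pickup(B) → towers=[A; D/E/C; F; G] holding=B
         pickup(F) → towers=[A; B; D/E/C; G] holding=F
         pickup(G) → towers=[A; B; D/E/C; F] holding=G
         pickup(A) → towers=[B; D/E/C; F; G] holding=A  ← match
     unstack(C, E) → towers=[A; B; D/E; F; G] holding=C

pickup(A)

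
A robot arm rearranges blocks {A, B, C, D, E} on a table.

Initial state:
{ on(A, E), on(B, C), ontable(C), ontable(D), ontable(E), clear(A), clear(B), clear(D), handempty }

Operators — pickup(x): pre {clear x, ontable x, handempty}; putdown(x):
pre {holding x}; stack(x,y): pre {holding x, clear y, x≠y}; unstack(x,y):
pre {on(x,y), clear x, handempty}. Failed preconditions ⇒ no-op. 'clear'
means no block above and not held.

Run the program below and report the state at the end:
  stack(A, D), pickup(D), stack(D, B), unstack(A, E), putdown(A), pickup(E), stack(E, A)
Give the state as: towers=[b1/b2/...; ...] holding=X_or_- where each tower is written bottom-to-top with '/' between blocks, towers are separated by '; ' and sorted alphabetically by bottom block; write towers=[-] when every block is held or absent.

towers=[A/E; C/B/D] holding=-

step 1 (stack(A, D)) [no-op]: towers=[C/B; D; E/A] holding=-
step 2 (pickup(D)): towers=[C/B; E/A] holding=D
step 3 (stack(D, B)): towers=[C/B/D; E/A] holding=-
step 4 (unstack(A, E)): towers=[C/B/D; E] holding=A
step 5 (putdown(A)): towers=[A; C/B/D; E] holding=-
step 6 (pickup(E)): towers=[A; C/B/D] holding=E
step 7 (stack(E, A)): towers=[A/E; C/B/D] holding=-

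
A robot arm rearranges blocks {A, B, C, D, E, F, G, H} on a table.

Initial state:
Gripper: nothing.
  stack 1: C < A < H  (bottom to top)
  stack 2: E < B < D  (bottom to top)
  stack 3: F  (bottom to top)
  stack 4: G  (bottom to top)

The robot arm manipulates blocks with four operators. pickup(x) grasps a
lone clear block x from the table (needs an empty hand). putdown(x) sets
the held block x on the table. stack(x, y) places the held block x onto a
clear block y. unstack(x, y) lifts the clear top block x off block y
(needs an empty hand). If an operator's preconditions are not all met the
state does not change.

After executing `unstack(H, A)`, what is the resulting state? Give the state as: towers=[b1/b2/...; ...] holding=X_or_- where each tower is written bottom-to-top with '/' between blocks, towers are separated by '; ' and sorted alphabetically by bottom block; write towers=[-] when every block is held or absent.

towers=[C/A; E/B/D; F; G] holding=H

before: towers=[C/A/H; E/B/D; F; G] holding=-
pre[unstack(H, A)]: on(H,A) yes, clear(H) yes, handempty yes
all met → apply unstack(H, A)
after:  towers=[C/A; E/B/D; F; G] holding=H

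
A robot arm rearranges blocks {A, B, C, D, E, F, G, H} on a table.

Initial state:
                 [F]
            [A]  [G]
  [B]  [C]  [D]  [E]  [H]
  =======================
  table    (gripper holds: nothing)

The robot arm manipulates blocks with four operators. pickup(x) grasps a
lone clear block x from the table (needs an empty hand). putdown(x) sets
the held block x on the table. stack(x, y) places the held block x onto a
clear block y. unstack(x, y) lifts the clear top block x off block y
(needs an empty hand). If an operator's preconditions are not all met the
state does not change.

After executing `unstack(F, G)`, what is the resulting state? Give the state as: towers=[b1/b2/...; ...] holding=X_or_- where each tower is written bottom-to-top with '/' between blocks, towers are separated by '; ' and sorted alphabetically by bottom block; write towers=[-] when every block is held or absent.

before: towers=[B; C; D/A; E/G/F; H] holding=-
pre[unstack(F, G)]: on(F,G) ok, clear(F) ok, handempty ok
all met → apply unstack(F, G)
after:  towers=[B; C; D/A; E/G; H] holding=F

towers=[B; C; D/A; E/G; H] holding=F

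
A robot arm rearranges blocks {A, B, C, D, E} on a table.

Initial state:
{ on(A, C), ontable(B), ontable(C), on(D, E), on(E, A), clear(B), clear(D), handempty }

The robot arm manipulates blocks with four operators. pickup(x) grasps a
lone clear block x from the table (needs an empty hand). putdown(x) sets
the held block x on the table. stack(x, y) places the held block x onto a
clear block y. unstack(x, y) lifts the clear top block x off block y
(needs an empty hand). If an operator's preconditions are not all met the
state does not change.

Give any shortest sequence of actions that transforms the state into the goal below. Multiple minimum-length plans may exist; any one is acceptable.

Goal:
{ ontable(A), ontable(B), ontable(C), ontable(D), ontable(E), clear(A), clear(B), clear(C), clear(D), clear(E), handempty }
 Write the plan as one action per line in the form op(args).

step 1 (unstack(D, E)): towers=[B; C/A/E] holding=D
step 2 (putdown(D)): towers=[B; C/A/E; D] holding=-
step 3 (unstack(E, A)): towers=[B; C/A; D] holding=E
step 4 (putdown(E)): towers=[B; C/A; D; E] holding=-
step 5 (unstack(A, C)): towers=[B; C; D; E] holding=A
step 6 (putdown(A)): towers=[A; B; C; D; E] holding=-
goal check: towers=[A; B; C; D; E] holding=- — reached (length 6, optimal by BFS)

unstack(D, E)
putdown(D)
unstack(E, A)
putdown(E)
unstack(A, C)
putdown(A)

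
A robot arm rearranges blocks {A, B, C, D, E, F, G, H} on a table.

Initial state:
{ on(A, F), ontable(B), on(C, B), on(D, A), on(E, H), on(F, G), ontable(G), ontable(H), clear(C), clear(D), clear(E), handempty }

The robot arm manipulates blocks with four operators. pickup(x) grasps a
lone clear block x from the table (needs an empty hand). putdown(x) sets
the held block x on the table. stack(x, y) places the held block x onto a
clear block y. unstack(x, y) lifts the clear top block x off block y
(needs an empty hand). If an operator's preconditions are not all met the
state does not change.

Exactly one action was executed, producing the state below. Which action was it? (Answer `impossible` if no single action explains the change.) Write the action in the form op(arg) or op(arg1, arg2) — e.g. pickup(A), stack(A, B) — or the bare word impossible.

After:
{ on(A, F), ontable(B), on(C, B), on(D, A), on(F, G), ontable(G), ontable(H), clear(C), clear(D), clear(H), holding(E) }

unstack(E, H)

target: towers=[B/C; G/F/A/D; H] holding=E
     unstack(E, H) → towers=[B/C; G/F/A/D; H] holding=E  ← match
     unstack(D, A) → towers=[B/C; G/F/A; H/E] holding=D
     unstack(C, B) → towers=[B; G/F/A/D; H/E] holding=C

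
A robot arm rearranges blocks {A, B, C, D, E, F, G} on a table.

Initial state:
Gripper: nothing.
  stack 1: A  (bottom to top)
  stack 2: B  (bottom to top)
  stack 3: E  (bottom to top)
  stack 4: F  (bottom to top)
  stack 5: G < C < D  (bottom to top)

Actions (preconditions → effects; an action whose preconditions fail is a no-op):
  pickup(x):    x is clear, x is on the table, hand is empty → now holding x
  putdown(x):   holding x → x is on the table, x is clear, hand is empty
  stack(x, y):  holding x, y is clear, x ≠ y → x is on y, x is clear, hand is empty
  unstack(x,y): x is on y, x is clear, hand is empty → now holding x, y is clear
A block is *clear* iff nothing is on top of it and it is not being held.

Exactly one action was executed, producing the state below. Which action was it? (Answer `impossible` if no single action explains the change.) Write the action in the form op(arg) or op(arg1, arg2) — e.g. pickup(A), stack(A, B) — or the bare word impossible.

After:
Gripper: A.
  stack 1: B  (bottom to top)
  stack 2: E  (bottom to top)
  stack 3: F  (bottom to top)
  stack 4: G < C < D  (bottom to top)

target: towers=[B; E; F; G/C/D] holding=A
         pickup(B) → towers=[A; E; F; G/C/D] holding=B
         pickup(F) → towers=[A; B; E; G/C/D] holding=F
     unstack(D, C) → towers=[A; B; E; F; G/C] holding=D
         pickup(A) → towers=[B; E; F; G/C/D] holding=A  ← match
         pickup(E) → towers=[A; B; F; G/C/D] holding=E

pickup(A)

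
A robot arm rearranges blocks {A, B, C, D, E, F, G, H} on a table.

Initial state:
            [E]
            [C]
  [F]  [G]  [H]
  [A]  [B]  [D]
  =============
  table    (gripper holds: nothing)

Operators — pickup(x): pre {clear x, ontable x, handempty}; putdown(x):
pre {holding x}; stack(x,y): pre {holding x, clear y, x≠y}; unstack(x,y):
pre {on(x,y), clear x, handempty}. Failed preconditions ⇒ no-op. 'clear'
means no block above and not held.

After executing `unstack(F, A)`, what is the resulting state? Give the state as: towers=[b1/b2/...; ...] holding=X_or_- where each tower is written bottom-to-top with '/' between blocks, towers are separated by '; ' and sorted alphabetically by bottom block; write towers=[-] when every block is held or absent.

towers=[A; B/G; D/H/C/E] holding=F

before: towers=[A/F; B/G; D/H/C/E] holding=-
pre[unstack(F, A)]: on(F,A) yes, clear(F) yes, handempty yes
all met → apply unstack(F, A)
after:  towers=[A; B/G; D/H/C/E] holding=F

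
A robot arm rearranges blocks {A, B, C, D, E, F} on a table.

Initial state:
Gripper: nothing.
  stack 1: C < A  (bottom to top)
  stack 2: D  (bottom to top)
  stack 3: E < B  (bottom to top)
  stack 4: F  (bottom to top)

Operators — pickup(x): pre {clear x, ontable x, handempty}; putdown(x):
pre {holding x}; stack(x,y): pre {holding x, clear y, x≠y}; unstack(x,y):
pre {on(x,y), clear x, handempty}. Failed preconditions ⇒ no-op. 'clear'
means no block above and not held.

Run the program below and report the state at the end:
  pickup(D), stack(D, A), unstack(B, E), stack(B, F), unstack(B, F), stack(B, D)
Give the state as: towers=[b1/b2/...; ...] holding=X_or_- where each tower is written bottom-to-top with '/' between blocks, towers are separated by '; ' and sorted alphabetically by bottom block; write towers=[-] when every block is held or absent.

towers=[C/A/D/B; E; F] holding=-

step 1 (pickup(D)): towers=[C/A; E/B; F] holding=D
step 2 (stack(D, A)): towers=[C/A/D; E/B; F] holding=-
step 3 (unstack(B, E)): towers=[C/A/D; E; F] holding=B
step 4 (stack(B, F)): towers=[C/A/D; E; F/B] holding=-
step 5 (unstack(B, F)): towers=[C/A/D; E; F] holding=B
step 6 (stack(B, D)): towers=[C/A/D/B; E; F] holding=-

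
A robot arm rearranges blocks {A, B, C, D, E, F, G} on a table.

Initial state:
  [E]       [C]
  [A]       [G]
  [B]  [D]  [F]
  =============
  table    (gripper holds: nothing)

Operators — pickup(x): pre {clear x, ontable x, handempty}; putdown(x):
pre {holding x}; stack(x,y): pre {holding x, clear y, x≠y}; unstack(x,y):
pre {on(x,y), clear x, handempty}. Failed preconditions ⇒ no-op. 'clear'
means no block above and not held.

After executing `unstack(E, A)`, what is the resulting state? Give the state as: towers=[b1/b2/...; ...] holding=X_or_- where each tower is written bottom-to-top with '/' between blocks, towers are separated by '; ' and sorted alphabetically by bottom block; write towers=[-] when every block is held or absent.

before: towers=[B/A/E; D; F/G/C] holding=-
pre[unstack(E, A)]: on(E,A) yes, clear(E) yes, handempty yes
all met → apply unstack(E, A)
after:  towers=[B/A; D; F/G/C] holding=E

towers=[B/A; D; F/G/C] holding=E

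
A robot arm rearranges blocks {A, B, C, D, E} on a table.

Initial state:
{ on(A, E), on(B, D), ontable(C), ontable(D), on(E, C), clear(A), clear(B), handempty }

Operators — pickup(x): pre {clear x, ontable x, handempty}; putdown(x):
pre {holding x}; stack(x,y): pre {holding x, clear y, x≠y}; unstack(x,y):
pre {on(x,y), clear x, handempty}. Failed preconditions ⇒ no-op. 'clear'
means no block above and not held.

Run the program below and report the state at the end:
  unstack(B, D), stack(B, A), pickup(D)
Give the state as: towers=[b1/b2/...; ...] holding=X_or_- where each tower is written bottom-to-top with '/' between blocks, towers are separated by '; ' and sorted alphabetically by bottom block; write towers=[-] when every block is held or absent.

towers=[C/E/A/B] holding=D

step 1 (unstack(B, D)): towers=[C/E/A; D] holding=B
step 2 (stack(B, A)): towers=[C/E/A/B; D] holding=-
step 3 (pickup(D)): towers=[C/E/A/B] holding=D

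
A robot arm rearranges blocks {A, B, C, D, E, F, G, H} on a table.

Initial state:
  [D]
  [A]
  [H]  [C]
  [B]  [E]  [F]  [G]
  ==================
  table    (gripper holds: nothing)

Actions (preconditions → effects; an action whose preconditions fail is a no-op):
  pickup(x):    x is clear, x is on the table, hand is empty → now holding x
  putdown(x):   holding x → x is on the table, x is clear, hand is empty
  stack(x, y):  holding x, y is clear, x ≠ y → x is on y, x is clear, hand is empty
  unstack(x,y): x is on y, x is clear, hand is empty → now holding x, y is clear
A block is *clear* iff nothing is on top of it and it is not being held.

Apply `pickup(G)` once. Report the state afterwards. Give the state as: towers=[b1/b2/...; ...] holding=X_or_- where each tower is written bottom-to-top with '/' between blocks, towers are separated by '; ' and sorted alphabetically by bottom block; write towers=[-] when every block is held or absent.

towers=[B/H/A/D; E/C; F] holding=G

before: towers=[B/H/A/D; E/C; F; G] holding=-
pre[pickup(G)]: clear(G) yes, ontable(G) yes, handempty yes
all met → apply pickup(G)
after:  towers=[B/H/A/D; E/C; F] holding=G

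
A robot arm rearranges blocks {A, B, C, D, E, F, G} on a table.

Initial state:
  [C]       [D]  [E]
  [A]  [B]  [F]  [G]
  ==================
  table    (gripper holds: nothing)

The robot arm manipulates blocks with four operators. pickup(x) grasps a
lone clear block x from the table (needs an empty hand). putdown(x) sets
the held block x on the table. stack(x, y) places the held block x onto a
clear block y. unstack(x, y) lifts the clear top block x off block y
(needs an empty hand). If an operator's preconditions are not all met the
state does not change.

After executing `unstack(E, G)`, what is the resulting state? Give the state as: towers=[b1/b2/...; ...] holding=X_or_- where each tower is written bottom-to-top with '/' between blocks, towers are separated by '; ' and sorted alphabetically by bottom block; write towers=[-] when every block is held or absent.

before: towers=[A/C; B; F/D; G/E] holding=-
pre[unstack(E, G)]: on(E,G) ✓, clear(E) ✓, handempty ✓
all met → apply unstack(E, G)
after:  towers=[A/C; B; F/D; G] holding=E

towers=[A/C; B; F/D; G] holding=E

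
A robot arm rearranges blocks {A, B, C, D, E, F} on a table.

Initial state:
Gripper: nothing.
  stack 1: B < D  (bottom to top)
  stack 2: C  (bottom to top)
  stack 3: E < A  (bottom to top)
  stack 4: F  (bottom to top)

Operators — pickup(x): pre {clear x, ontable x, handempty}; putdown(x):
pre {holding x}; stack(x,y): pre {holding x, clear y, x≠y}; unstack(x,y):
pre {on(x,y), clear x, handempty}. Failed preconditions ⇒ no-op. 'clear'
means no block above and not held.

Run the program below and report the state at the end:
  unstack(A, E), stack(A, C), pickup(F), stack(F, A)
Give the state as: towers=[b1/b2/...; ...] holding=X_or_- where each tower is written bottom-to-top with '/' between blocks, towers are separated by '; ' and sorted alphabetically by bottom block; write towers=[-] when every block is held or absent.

step 1 (unstack(A, E)): towers=[B/D; C; E; F] holding=A
step 2 (stack(A, C)): towers=[B/D; C/A; E; F] holding=-
step 3 (pickup(F)): towers=[B/D; C/A; E] holding=F
step 4 (stack(F, A)): towers=[B/D; C/A/F; E] holding=-

towers=[B/D; C/A/F; E] holding=-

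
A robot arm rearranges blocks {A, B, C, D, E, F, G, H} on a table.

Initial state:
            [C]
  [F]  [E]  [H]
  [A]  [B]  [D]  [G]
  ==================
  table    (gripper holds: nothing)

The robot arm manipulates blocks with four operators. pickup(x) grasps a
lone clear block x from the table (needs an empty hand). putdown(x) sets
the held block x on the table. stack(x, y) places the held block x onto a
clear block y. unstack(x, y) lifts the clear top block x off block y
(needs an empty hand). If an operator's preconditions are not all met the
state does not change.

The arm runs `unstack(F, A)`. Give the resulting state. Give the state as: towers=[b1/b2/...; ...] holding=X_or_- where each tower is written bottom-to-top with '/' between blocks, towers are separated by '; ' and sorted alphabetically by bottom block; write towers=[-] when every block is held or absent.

before: towers=[A/F; B/E; D/H/C; G] holding=-
pre[unstack(F, A)]: on(F,A) yes, clear(F) yes, handempty yes
all met → apply unstack(F, A)
after:  towers=[A; B/E; D/H/C; G] holding=F

towers=[A; B/E; D/H/C; G] holding=F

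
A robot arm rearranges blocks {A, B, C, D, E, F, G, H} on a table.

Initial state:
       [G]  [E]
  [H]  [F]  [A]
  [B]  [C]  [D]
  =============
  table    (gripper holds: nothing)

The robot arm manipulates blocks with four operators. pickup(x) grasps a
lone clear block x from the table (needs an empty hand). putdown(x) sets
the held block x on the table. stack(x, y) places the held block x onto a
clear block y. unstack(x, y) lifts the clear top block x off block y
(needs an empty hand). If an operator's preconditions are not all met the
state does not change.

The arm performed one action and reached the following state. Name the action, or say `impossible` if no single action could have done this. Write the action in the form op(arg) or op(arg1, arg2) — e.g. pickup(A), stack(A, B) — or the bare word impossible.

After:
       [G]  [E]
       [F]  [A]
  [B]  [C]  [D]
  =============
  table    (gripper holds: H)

unstack(H, B)

target: towers=[B; C/F/G; D/A/E] holding=H
     unstack(G, F) → towers=[B/H; C/F; D/A/E] holding=G
     unstack(E, A) → towers=[B/H; C/F/G; D/A] holding=E
     unstack(H, B) → towers=[B; C/F/G; D/A/E] holding=H  ← match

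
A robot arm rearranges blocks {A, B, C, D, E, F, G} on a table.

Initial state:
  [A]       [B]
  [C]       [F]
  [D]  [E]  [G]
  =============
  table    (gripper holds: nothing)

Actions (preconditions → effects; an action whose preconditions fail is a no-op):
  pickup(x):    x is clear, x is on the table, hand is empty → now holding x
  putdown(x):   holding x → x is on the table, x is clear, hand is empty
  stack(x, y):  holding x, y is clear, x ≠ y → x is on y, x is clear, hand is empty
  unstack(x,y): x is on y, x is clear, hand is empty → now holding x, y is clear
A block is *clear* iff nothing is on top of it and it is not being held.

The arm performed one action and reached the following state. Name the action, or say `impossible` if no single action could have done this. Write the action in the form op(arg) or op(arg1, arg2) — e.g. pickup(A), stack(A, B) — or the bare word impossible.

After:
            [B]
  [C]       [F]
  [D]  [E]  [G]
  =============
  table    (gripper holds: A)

unstack(A, C)

target: towers=[D/C; E; G/F/B] holding=A
     unstack(B, F) → towers=[D/C/A; E; G/F] holding=B
     unstack(A, C) → towers=[D/C; E; G/F/B] holding=A  ← match
         pickup(E) → towers=[D/C/A; G/F/B] holding=E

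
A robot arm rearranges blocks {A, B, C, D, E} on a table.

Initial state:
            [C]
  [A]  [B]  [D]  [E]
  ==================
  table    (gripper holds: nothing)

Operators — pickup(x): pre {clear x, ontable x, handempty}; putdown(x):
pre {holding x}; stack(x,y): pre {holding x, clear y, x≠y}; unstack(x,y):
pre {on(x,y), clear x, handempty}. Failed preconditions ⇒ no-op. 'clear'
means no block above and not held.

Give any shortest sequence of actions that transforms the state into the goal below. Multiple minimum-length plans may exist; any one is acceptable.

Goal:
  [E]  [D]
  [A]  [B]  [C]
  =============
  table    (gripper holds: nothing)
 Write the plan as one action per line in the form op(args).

step 1 (pickup(E)): towers=[A; B; D/C] holding=E
step 2 (stack(E, A)): towers=[A/E; B; D/C] holding=-
step 3 (unstack(C, D)): towers=[A/E; B; D] holding=C
step 4 (putdown(C)): towers=[A/E; B; C; D] holding=-
step 5 (pickup(D)): towers=[A/E; B; C] holding=D
step 6 (stack(D, B)): towers=[A/E; B/D; C] holding=-
goal check: towers=[A/E; B/D; C] holding=- — reached (length 6, optimal by BFS)

pickup(E)
stack(E, A)
unstack(C, D)
putdown(C)
pickup(D)
stack(D, B)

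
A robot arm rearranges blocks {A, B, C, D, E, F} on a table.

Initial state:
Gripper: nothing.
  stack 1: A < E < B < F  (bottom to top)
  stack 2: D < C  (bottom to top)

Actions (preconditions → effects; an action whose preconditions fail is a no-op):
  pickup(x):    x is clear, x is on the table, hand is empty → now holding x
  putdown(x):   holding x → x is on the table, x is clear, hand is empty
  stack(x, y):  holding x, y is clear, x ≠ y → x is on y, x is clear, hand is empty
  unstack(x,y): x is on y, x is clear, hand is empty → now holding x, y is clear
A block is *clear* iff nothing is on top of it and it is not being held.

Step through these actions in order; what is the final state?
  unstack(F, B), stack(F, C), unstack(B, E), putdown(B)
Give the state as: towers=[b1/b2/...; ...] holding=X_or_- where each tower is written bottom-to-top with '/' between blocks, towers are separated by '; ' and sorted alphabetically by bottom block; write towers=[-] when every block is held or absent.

towers=[A/E; B; D/C/F] holding=-

step 1 (unstack(F, B)): towers=[A/E/B; D/C] holding=F
step 2 (stack(F, C)): towers=[A/E/B; D/C/F] holding=-
step 3 (unstack(B, E)): towers=[A/E; D/C/F] holding=B
step 4 (putdown(B)): towers=[A/E; B; D/C/F] holding=-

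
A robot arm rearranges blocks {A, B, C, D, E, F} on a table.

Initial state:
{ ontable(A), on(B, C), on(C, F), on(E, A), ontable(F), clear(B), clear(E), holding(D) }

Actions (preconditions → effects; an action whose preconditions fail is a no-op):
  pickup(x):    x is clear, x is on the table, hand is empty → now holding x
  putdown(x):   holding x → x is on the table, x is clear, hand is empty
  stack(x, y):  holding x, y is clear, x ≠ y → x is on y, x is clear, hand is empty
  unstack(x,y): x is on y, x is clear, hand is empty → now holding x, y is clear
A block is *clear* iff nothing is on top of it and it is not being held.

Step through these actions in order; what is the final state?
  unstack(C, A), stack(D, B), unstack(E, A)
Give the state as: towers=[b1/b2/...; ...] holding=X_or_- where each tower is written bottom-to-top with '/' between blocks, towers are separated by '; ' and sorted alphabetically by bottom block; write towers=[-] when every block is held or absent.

step 1 (unstack(C, A)) [no-op]: towers=[A/E; F/C/B] holding=D
step 2 (stack(D, B)): towers=[A/E; F/C/B/D] holding=-
step 3 (unstack(E, A)): towers=[A; F/C/B/D] holding=E

towers=[A; F/C/B/D] holding=E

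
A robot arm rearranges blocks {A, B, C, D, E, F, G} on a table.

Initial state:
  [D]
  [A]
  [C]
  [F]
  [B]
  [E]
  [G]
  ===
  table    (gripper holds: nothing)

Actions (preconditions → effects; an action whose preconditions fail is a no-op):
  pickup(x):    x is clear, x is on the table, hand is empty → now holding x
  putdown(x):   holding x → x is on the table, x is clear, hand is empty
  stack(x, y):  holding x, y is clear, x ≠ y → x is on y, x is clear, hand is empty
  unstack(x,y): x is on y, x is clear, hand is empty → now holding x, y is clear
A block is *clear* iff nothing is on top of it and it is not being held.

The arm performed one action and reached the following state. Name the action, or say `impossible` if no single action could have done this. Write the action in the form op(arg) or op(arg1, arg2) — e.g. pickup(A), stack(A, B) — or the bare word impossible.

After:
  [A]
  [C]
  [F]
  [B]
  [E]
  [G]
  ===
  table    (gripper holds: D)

unstack(D, A)

target: towers=[G/E/B/F/C/A] holding=D
     unstack(D, A) → towers=[G/E/B/F/C/A] holding=D  ← match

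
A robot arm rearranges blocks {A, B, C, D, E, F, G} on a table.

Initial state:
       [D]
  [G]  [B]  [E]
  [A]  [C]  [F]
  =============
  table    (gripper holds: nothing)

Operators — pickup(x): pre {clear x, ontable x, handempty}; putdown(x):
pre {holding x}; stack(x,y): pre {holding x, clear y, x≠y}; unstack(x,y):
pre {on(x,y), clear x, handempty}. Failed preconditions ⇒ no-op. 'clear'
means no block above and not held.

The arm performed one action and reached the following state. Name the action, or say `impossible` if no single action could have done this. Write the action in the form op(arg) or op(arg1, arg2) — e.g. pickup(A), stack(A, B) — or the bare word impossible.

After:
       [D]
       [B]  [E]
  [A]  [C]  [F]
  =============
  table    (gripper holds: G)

unstack(G, A)

target: towers=[A; C/B/D; F/E] holding=G
     unstack(G, A) → towers=[A; C/B/D; F/E] holding=G  ← match
     unstack(D, B) → towers=[A/G; C/B; F/E] holding=D
     unstack(E, F) → towers=[A/G; C/B/D; F] holding=E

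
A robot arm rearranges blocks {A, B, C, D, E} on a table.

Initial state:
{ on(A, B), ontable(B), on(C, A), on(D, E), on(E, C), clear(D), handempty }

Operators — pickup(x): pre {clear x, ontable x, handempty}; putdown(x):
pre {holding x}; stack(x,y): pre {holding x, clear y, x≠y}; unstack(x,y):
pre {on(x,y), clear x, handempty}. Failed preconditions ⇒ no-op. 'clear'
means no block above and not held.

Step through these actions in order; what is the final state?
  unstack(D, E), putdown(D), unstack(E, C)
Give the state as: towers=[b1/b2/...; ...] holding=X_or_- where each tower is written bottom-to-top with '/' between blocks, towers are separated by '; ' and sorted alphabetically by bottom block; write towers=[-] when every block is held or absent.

step 1 (unstack(D, E)): towers=[B/A/C/E] holding=D
step 2 (putdown(D)): towers=[B/A/C/E; D] holding=-
step 3 (unstack(E, C)): towers=[B/A/C; D] holding=E

towers=[B/A/C; D] holding=E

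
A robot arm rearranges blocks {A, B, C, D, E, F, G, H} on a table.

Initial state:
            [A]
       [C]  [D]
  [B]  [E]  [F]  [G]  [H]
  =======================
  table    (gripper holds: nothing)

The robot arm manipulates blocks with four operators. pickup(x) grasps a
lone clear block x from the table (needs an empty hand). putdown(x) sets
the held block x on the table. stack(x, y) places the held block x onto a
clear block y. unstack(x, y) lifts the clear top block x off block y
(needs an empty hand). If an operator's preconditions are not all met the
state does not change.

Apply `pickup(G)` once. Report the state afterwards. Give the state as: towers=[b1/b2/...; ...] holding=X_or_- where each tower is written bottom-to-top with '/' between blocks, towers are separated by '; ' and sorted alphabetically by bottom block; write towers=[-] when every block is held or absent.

before: towers=[B; E/C; F/D/A; G; H] holding=-
pre[pickup(G)]: clear(G) yes, ontable(G) yes, handempty yes
all met → apply pickup(G)
after:  towers=[B; E/C; F/D/A; H] holding=G

towers=[B; E/C; F/D/A; H] holding=G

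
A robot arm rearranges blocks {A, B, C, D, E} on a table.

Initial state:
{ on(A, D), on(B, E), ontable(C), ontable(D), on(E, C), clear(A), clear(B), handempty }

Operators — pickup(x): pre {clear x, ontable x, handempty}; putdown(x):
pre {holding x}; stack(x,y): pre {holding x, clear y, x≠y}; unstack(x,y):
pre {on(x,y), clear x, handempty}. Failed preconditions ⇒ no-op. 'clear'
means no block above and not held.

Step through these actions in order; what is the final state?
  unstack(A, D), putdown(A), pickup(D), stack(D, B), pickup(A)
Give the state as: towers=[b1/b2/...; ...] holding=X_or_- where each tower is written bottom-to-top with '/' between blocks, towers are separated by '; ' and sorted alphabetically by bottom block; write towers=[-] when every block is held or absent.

towers=[C/E/B/D] holding=A

step 1 (unstack(A, D)): towers=[C/E/B; D] holding=A
step 2 (putdown(A)): towers=[A; C/E/B; D] holding=-
step 3 (pickup(D)): towers=[A; C/E/B] holding=D
step 4 (stack(D, B)): towers=[A; C/E/B/D] holding=-
step 5 (pickup(A)): towers=[C/E/B/D] holding=A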